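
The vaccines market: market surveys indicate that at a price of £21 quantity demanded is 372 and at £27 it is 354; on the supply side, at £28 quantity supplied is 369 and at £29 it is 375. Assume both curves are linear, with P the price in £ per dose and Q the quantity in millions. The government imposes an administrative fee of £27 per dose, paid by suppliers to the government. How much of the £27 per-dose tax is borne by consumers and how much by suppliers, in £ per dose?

Demand slope: (354 − 372)/(27 − 21) = -3, so Qd = 435 − 3P.
Supply slope: (375 − 369)/(29 − 28) = 6, so Qs = 6P + 201.
Without the tax, 435 − 3P = 6P + 201 gives 9P = 234, so P* = £26 and Q* = 357.
With the tax collected from suppliers, supply shifts: Qs = 6(P − 27) + 201.
New equilibrium: consumers pay £44, suppliers receive £17, Q = 303. (Wedge: Pb − Ps = 27.)
Burden on consumers: £18; on suppliers: £9. (They sum to £27.)
The less price-elastic side of the market bears the larger share of a per-unit tax.

Consumers bear £18 per dose; suppliers bear £9 per dose.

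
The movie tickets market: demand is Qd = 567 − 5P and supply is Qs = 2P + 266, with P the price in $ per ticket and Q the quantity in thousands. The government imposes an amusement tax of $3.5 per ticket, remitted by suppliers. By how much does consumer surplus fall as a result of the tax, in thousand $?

Consumer surplus falls by $349.5 thousand.

Without the tax, 567 − 5P = 2P + 266 gives 7P = 301, so P* = $43 and Q* = 352.
With the tax collected from suppliers, supply shifts: Qs = 2(P − 3.5) + 266.
Solving gives Q = 347 with consumers paying $44 and suppliers receiving $40.5 (the $3.5 wedge).
ΔCS is the trapezoid between Q = 347 and Q = 352 of height $1: ½ · (352 + 347) · 1 = $349.5.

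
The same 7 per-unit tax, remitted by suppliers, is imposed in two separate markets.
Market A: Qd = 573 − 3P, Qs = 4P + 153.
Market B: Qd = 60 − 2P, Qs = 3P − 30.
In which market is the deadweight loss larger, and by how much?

Market A, by 12.6.

Market A: pre-tax P* = 60, Q* = 393; post-tax Q = 381; deadweight loss = 42.
Market B: pre-tax P* = 18, Q* = 24; post-tax Q = 15.6; deadweight loss = 29.4.
Difference: 42 vs 29.4 → market A is larger by 12.6.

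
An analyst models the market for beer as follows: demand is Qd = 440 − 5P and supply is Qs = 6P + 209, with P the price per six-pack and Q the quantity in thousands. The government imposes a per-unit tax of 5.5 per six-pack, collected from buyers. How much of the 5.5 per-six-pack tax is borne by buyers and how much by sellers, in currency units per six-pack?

Before the tax: set 440 − 5P = 6P + 209 → P* = 21, Q* = 335.
With the tax collected from buyers, demand (in seller-price terms) shifts: Qd = 440 − 5(P + 5.5).
New equilibrium: buyers pay 24, sellers receive 18.5, Q = 320. (Wedge: Pb − Ps = 5.5.)
Burden on buyers: 3; on sellers: 2.5. (They sum to 5.5.)

Buyers bear 3 per six-pack; sellers bear 2.5 per six-pack.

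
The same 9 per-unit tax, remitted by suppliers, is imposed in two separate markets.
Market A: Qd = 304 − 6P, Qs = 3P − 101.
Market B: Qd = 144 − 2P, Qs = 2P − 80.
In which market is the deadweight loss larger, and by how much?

Market A: pre-tax P* = 45, Q* = 34; post-tax Q = 16; deadweight loss = 81.
Market B: pre-tax P* = 56, Q* = 32; post-tax Q = 23; deadweight loss = 40.5.
Difference: 81 vs 40.5 → market A is larger by 40.5.

Market A, by 40.5.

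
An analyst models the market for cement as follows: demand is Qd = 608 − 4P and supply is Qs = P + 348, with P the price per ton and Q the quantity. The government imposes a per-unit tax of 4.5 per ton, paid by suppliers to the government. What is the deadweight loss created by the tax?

Before the tax: set 608 − 4P = P + 348 → P* = 52, Q* = 400.
With the tax collected from suppliers, supply shifts: Qs = (P − 4.5) + 348.
Solving gives Q = 396.4 with consumers paying 52.9 and suppliers receiving 48.4 (the 4.5 wedge).
Quantity falls by |ΔQ| = |400 − 396.4| = 3.6.
DWL = ½ · t · |ΔQ| = ½ · 4.5 · 3.6 = 8.1.

Deadweight loss = 8.1.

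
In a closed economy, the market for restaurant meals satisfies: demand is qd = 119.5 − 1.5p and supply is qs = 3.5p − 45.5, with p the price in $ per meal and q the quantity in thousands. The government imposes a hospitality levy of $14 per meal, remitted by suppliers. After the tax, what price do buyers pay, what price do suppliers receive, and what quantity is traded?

Before the tax: set 119.5 − 1.5p = 3.5p − 45.5 → p* = $33, q* = 70.
With the tax collected from suppliers, supply shifts: qs = 3.5(p − 14) − 45.5.
Solving gives q = 55.3 with buyers paying $42.8 and suppliers receiving $28.8 (the $14 wedge).
The less price-elastic side of the market bears the larger share of a per-unit tax.

Buyers pay $42.8; suppliers receive $28.8; quantity = 55.3.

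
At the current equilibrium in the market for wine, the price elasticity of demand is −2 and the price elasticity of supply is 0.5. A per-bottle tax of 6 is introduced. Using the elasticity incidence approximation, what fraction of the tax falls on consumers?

Incidence ratio: consumers' share ≈ εs / (εs + |εd|) = 0.5 / (0.5 + 2) = 0.2.
Supply is the less elastic side, so consumers bear the smaller share.

Consumers' share ≈ 0.2.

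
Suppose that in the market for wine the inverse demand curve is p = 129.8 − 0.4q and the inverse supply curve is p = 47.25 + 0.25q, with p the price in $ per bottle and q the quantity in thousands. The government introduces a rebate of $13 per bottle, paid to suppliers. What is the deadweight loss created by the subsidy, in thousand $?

Deadweight loss = $130 thousand.

Rewrite in direct form: qd = 324.5 − 2.5p and qs = 4p − 189.
Without the subsidy, 324.5 − 2.5p = 4p − 189 gives 6.5p = 513.5, so p* = $79 and q* = 127.
With a per-unit subsidy paid to suppliers, each receives p + 13 per unit sold, so supply becomes qs = 4(p + 13) − 189.
New equilibrium: consumers pay $71, suppliers receive $84, q = 147. (Wedge: pb − ps = −13.)
Quantity rises by |ΔQ| = |127 − 147| = 20.
DWL = ½ · t · |ΔQ| = ½ · 13 · 20 = $130.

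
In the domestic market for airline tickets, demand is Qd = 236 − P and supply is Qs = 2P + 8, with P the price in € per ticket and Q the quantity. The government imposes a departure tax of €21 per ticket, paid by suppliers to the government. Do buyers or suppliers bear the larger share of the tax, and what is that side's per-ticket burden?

Without the tax, 236 − P = 2P + 8 gives 3P = 228, so P* = €76 and Q* = 160.
With the tax collected from suppliers, supply shifts: Qs = 2(P − 21) + 8.
Solving gives Q = 146 with buyers paying €90 and suppliers receiving €69 (the €21 wedge).
Per-ticket burden: buyers €14, suppliers €7.
Buyers take the larger share because demand is less price-elastic here (demand slope 1 vs supply slope 2).

Buyers bear the larger share: €14 per ticket.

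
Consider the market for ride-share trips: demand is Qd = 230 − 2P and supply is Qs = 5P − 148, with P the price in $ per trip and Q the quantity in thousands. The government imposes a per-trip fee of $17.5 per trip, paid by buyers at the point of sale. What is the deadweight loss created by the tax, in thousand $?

Deadweight loss = $218.75 thousand.

Before the tax: set 230 − 2P = 5P − 148 → P* = $54, Q* = 122.
With the tax collected from buyers, demand (in seller-price terms) shifts: Qd = 230 − 2(P + 17.5).
Solving gives Q = 97 with buyers paying $66.5 and producers receiving $49 (the $17.5 wedge).
Quantity falls by |ΔQ| = |122 − 97| = 25.
DWL = ½ · t · |ΔQ| = ½ · 17.5 · 25 = $218.75.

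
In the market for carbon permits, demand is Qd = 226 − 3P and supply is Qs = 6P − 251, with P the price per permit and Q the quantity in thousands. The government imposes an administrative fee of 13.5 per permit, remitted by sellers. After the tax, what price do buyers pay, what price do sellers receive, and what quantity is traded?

Buyers pay 62; sellers receive 48.5; quantity = 40.

Before the tax: set 226 − 3P = 6P − 251 → P* = 53, Q* = 67.
With the tax collected from sellers, supply shifts: Qs = 6(P − 13.5) − 251.
New equilibrium: buyers pay 62, sellers receive 48.5, Q = 40. (Wedge: Pb − Ps = 13.5.)
The less price-elastic side of the market bears the larger share of a per-unit tax.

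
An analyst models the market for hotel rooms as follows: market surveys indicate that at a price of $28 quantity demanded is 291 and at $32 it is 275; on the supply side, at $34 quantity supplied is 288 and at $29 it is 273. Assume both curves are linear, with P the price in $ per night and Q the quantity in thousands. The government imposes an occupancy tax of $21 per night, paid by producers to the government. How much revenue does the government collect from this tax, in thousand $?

Tax revenue = $5103 thousand.

Demand slope: (275 − 291)/(32 − 28) = -4, so Qd = 403 − 4P.
Supply slope: (273 − 288)/(29 − 34) = 3, so Qs = 3P + 186.
Without the tax, 403 − 4P = 3P + 186 gives 7P = 217, so P* = $31 and Q* = 279.
With the tax collected from producers, supply shifts: Qs = 3(P − 21) + 186.
Solving gives Q = 243 with buyers paying $40 and producers receiving $19 (the $21 wedge).
Revenue = t · Q = 21 · 243 = $5103.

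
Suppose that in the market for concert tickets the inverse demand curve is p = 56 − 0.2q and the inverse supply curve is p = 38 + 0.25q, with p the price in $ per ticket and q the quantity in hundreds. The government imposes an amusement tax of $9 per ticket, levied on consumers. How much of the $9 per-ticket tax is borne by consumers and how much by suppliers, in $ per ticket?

Rewrite in direct form: qd = 280 − 5p and qs = 4p − 152.
Before the tax: set 280 − 5p = 4p − 152 → p* = $48, q* = 40.
With the tax collected from consumers, demand (in seller-price terms) shifts: qd = 280 − 5(p + 9).
New equilibrium: consumers pay $52, suppliers receive $43, q = 20. (Wedge: pb − ps = 9.)
Burden on consumers: $4; on suppliers: $5. (They sum to $9.)
The less price-elastic side of the market bears the larger share of a per-unit tax.

Consumers bear $4 per ticket; suppliers bear $5 per ticket.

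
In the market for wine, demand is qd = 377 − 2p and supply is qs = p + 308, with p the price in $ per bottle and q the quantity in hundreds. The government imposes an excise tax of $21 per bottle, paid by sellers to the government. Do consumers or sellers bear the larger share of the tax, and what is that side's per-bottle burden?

Sellers bear the larger share: $14 per bottle.

Without the tax, 377 − 2p = p + 308 gives 3p = 69, so p* = $23 and q* = 331.
With the tax collected from sellers, supply shifts: qs = (p − 21) + 308.
New equilibrium: consumers pay $30, sellers receive $9, q = 317. (Wedge: pb − ps = 21.)
Per-bottle burden: consumers $7, sellers $14.
Sellers take the larger share because supply is less price-elastic here (demand slope 2 vs supply slope 1).
The less price-elastic side of the market bears the larger share of a per-unit tax.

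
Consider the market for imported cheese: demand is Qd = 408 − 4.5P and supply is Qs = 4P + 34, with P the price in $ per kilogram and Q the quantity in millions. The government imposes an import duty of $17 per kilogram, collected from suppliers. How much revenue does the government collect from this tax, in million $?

Without the tax, 408 − 4.5P = 4P + 34 gives 8.5P = 374, so P* = $44 and Q* = 210.
With the tax collected from suppliers, supply shifts: Qs = 4(P − 17) + 34.
New equilibrium: buyers pay $52, suppliers receive $35, Q = 174. (Wedge: Pb − Ps = 17.)
Revenue = t · Q = 17 · 174 = $2958.

Tax revenue = $2958 million.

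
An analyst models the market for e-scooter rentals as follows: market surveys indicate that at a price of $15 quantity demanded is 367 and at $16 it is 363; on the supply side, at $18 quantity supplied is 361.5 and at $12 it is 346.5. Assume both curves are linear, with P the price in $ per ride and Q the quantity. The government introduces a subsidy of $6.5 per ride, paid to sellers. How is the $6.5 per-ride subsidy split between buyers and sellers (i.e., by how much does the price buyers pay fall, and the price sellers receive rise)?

Buyers gain $2.5 per ride; sellers gain $4 per ride.

Demand slope: (363 − 367)/(16 − 15) = -4, so Qd = 427 − 4P.
Supply slope: (346.5 − 361.5)/(12 − 18) = 2.5, so Qs = 2.5P + 316.5.
Without the subsidy, 427 − 4P = 2.5P + 316.5 gives 6.5P = 110.5, so P* = $17 and Q* = 359.
With a per-unit subsidy paid to sellers, each receives P + 6.5 per unit sold, so supply becomes Qs = 2.5(P + 6.5) + 316.5.
Solving gives Q = 369 with buyers paying $14.5 and sellers receiving $21 (the $6.5 wedge).
Gain to buyers: $2.5; to sellers: $4. (They sum to $6.5.)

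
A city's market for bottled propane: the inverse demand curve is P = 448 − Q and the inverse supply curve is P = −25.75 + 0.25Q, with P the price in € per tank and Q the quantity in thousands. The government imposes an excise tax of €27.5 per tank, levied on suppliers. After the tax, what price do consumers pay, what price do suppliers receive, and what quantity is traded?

Rewrite in direct form: Qd = 448 − P and Qs = 4P + 103.
Before the tax: set 448 − P = 4P + 103 → P* = €69, Q* = 379.
With the tax collected from suppliers, supply shifts: Qs = 4(P − 27.5) + 103.
Solving gives Q = 357 with consumers paying €91 and suppliers receiving €63.5 (the €27.5 wedge).
The less price-elastic side of the market bears the larger share of a per-unit tax.

Consumers pay €91; suppliers receive €63.5; quantity = 357.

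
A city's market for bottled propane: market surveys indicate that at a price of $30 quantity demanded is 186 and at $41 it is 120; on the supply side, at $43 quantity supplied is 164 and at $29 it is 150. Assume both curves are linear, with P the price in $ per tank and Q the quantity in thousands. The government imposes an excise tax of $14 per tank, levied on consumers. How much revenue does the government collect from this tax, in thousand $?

Demand slope: (120 − 186)/(41 − 30) = -6, so Qd = 366 − 6P.
Supply slope: (150 − 164)/(29 − 43) = 1, so Qs = P + 121.
Before the tax: set 366 − 6P = P + 121 → P* = $35, Q* = 156.
With the tax collected from consumers, demand (in seller-price terms) shifts: Qd = 366 − 6(P + 14).
New equilibrium: consumers pay $37, suppliers receive $23, Q = 144. (Wedge: Pb − Ps = 14.)
Revenue = t · Q = 14 · 144 = $2016.

Tax revenue = $2016 thousand.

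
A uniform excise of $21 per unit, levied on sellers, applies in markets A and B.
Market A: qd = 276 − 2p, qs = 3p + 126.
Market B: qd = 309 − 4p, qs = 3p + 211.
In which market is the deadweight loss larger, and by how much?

Market A: pre-tax p* = $30, q* = 216; post-tax q = 190.8; deadweight loss = $264.6.
Market B: pre-tax p* = $14, q* = 253; post-tax q = 217; deadweight loss = $378.
Difference: $264.6 vs $378 → market B is larger by $113.4.

Market B, by $113.4.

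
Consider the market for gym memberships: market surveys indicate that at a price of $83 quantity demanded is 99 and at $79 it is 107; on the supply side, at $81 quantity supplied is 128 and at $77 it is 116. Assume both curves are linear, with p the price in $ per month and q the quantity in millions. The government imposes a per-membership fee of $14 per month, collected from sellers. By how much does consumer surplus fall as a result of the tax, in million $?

Demand slope: (107 − 99)/(79 − 83) = -2, so qd = 265 − 2p.
Supply slope: (116 − 128)/(77 − 81) = 3, so qs = 3p − 115.
Without the tax, 265 − 2p = 3p − 115 gives 5p = 380, so p* = $76 and q* = 113.
With the tax collected from sellers, supply shifts: qs = 3(p − 14) − 115.
Solving gives q = 96.2 with consumers paying $84.4 and sellers receiving $70.4 (the $14 wedge).
ΔCS is the trapezoid between Q = 96.2 and Q = 113 of height $8.4: ½ · (113 + 96.2) · 8.4 = $878.64.

Consumer surplus falls by $878.64 million.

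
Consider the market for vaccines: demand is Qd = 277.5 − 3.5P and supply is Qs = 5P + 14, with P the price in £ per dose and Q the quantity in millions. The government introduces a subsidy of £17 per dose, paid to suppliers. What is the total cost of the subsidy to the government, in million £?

Government outlay = £3468 million.

Before the subsidy: set 277.5 − 3.5P = 5P + 14 → P* = £31, Q* = 169.
With a per-unit subsidy paid to suppliers, each receives P + 17 per unit sold, so supply becomes Qs = 5(P + 17) + 14.
Solving gives Q = 204 with consumers paying £21 and suppliers receiving £38 (the £17 wedge).
Outlay = t · Q = 17 · 204 = £3468.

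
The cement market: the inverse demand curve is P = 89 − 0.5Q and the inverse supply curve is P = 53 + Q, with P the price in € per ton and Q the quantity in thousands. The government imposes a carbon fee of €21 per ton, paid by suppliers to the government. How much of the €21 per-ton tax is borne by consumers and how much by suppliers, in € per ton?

Rewrite in direct form: Qd = 178 − 2P and Qs = P − 53.
Before the tax: set 178 − 2P = P − 53 → P* = €77, Q* = 24.
With the tax collected from suppliers, supply shifts: Qs = (P − 21) − 53.
New equilibrium: consumers pay €84, suppliers receive €63, Q = 10. (Wedge: Pb − Ps = 21.)
Burden on consumers: €7; on suppliers: €14. (They sum to €21.)

Consumers bear €7 per ton; suppliers bear €14 per ton.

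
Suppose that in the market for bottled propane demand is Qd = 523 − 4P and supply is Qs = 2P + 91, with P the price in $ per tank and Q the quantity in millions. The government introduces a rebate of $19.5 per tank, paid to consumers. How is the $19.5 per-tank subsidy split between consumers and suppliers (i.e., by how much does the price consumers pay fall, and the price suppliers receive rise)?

Consumers gain $6.5 per tank; suppliers gain $13 per tank.

Without the subsidy, 523 − 4P = 2P + 91 gives 6P = 432, so P* = $72 and Q* = 235.
With a per-unit subsidy paid to consumers, each effectively pays P − 19.5, so demand becomes Qd = 523 − 4(P − 19.5).
Solving gives Q = 261 with consumers paying $65.5 and suppliers receiving $85 (the $19.5 wedge).
Gain to consumers: $6.5; to suppliers: $13. (They sum to $19.5.)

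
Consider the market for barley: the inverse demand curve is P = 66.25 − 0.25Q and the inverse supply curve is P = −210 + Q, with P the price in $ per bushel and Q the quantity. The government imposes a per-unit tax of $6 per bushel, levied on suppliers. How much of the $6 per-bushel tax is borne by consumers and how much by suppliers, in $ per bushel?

Rewrite in direct form: Qd = 265 − 4P and Qs = P + 210.
Without the tax, 265 − 4P = P + 210 gives 5P = 55, so P* = $11 and Q* = 221.
With the tax collected from suppliers, supply shifts: Qs = (P − 6) + 210.
Solving gives Q = 216.2 with consumers paying $12.2 and suppliers receiving $6.2 (the $6 wedge).
Burden on consumers: $1.2; on suppliers: $4.8. (They sum to $6.)
The less price-elastic side of the market bears the larger share of a per-unit tax.

Consumers bear $1.2 per bushel; suppliers bear $4.8 per bushel.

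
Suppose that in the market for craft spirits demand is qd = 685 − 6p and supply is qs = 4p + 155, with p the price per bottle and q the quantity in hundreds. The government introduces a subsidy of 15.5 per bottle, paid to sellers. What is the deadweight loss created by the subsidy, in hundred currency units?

Deadweight loss = 288.3 hundred.

Without the subsidy, 685 − 6p = 4p + 155 gives 10p = 530, so p* = 53 and q* = 367.
With a per-unit subsidy paid to sellers, each receives p + 15.5 per unit sold, so supply becomes qs = 4(p + 15.5) + 155.
Solving gives q = 404.2 with buyers paying 46.8 and sellers receiving 62.3 (the 15.5 wedge).
Quantity rises by |ΔQ| = |367 − 404.2| = 37.2.
DWL = ½ · t · |ΔQ| = ½ · 15.5 · 37.2 = 288.3.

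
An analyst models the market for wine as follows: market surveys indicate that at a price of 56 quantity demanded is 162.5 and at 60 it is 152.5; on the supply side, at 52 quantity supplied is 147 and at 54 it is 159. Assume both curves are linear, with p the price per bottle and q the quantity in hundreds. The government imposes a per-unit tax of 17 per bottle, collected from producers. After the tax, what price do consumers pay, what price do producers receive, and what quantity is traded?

Demand slope: (152.5 − 162.5)/(60 − 56) = -2.5, so qd = 302.5 − 2.5p.
Supply slope: (159 − 147)/(54 − 52) = 6, so qs = 6p − 165.
Without the tax, 302.5 − 2.5p = 6p − 165 gives 8.5p = 467.5, so p* = 55 and q* = 165.
With the tax collected from producers, supply shifts: qs = 6(p − 17) − 165.
Solving gives q = 135 with consumers paying 67 and producers receiving 50 (the 17 wedge).
The less price-elastic side of the market bears the larger share of a per-unit tax.

Consumers pay 67; producers receive 50; quantity = 135.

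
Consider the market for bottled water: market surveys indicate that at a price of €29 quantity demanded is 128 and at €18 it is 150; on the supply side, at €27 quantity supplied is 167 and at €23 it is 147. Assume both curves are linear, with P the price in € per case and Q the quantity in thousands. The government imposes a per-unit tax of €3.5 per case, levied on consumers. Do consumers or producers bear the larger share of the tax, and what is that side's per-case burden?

Consumers bear the larger share: €2.5 per case.

Demand slope: (150 − 128)/(18 − 29) = -2, so Qd = 186 − 2P.
Supply slope: (147 − 167)/(23 − 27) = 5, so Qs = 5P + 32.
Without the tax, 186 − 2P = 5P + 32 gives 7P = 154, so P* = €22 and Q* = 142.
With the tax collected from consumers, demand (in seller-price terms) shifts: Qd = 186 − 2(P + 3.5).
Solving gives Q = 137 with consumers paying €24.5 and producers receiving €21 (the €3.5 wedge).
Per-case burden: consumers €2.5, producers €1.
Consumers take the larger share because demand is less price-elastic here (demand slope 2 vs supply slope 5).
The less price-elastic side of the market bears the larger share of a per-unit tax.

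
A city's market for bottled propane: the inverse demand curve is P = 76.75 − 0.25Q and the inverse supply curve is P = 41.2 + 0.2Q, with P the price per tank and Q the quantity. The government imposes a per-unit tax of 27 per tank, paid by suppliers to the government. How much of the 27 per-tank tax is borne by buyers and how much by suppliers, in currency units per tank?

Rewrite in direct form: Qd = 307 − 4P and Qs = 5P − 206.
Without the tax, 307 − 4P = 5P − 206 gives 9P = 513, so P* = 57 and Q* = 79.
With the tax collected from suppliers, supply shifts: Qs = 5(P − 27) − 206.
New equilibrium: buyers pay 72, suppliers receive 45, Q = 19. (Wedge: Pb − Ps = 27.)
Burden on buyers: 15; on suppliers: 12. (They sum to 27.)
The less price-elastic side of the market bears the larger share of a per-unit tax.

Buyers bear 15 per tank; suppliers bear 12 per tank.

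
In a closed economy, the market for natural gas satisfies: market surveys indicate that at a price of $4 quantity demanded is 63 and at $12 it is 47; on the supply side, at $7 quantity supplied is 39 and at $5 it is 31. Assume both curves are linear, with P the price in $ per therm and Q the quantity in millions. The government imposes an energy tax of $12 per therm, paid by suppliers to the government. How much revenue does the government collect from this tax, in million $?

Tax revenue = $420 million.

Demand slope: (47 − 63)/(12 − 4) = -2, so Qd = 71 − 2P.
Supply slope: (31 − 39)/(5 − 7) = 4, so Qs = 4P + 11.
Before the tax: set 71 − 2P = 4P + 11 → P* = $10, Q* = 51.
With the tax collected from suppliers, supply shifts: Qs = 4(P − 12) + 11.
Solving gives Q = 35 with buyers paying $18 and suppliers receiving $6 (the $12 wedge).
Revenue = t · Q = 12 · 35 = $420.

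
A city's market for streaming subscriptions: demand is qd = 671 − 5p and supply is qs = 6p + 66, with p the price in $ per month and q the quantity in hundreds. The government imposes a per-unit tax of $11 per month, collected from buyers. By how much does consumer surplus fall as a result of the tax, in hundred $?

Consumer surplus falls by $2286 hundred.

Before the tax: set 671 − 5p = 6p + 66 → p* = $55, q* = 396.
With the tax collected from buyers, demand (in seller-price terms) shifts: qd = 671 − 5(p + 11).
New equilibrium: buyers pay $61, producers receive $50, q = 366. (Wedge: pb − ps = 11.)
ΔCS is the trapezoid between Q = 366 and Q = 396 of height $6: ½ · (396 + 366) · 6 = $2286.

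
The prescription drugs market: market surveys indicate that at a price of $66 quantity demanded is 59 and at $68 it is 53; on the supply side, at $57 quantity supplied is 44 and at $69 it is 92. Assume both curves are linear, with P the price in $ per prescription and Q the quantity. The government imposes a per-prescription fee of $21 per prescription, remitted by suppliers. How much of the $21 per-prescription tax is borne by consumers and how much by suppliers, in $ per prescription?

Consumers bear $12 per prescription; suppliers bear $9 per prescription.

Demand slope: (53 − 59)/(68 − 66) = -3, so Qd = 257 − 3P.
Supply slope: (92 − 44)/(69 − 57) = 4, so Qs = 4P − 184.
Without the tax, 257 − 3P = 4P − 184 gives 7P = 441, so P* = $63 and Q* = 68.
With the tax collected from suppliers, supply shifts: Qs = 4(P − 21) − 184.
New equilibrium: consumers pay $75, suppliers receive $54, Q = 32. (Wedge: Pb − Ps = 21.)
Burden on consumers: $12; on suppliers: $9. (They sum to $21.)
The less price-elastic side of the market bears the larger share of a per-unit tax.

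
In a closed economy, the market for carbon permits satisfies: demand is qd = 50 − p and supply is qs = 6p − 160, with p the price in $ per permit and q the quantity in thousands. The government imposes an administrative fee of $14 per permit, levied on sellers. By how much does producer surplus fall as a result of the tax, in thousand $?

Producer surplus falls by $28 thousand.

Without the tax, 50 − p = 6p − 160 gives 7p = 210, so p* = $30 and q* = 20.
With the tax collected from sellers, supply shifts: qs = 6(p − 14) − 160.
Solving gives q = 8 with buyers paying $42 and sellers receiving $28 (the $14 wedge).
ΔPS is the trapezoid between Q = 8 and Q = 20 of height $2: ½ · (20 + 8) · 2 = $28.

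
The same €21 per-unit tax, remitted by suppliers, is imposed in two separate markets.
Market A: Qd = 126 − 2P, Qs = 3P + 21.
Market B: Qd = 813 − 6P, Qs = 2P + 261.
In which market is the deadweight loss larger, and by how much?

Market B, by €66.15.

Market A: pre-tax P* = €21, Q* = 84; post-tax Q = 58.8; deadweight loss = €264.6.
Market B: pre-tax P* = €69, Q* = 399; post-tax Q = 367.5; deadweight loss = €330.75.
Difference: €264.6 vs €330.75 → market B is larger by €66.15.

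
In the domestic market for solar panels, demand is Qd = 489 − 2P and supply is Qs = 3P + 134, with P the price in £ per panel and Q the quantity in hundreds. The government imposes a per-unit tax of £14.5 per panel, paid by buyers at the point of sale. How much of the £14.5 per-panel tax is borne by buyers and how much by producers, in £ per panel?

Without the tax, 489 − 2P = 3P + 134 gives 5P = 355, so P* = £71 and Q* = 347.
With the tax collected from buyers, demand (in seller-price terms) shifts: Qd = 489 − 2(P + 14.5).
Solving gives Q = 329.6 with buyers paying £79.7 and producers receiving £65.2 (the £14.5 wedge).
Burden on buyers: £8.7; on producers: £5.8. (They sum to £14.5.)
The less price-elastic side of the market bears the larger share of a per-unit tax.

Buyers bear £8.7 per panel; producers bear £5.8 per panel.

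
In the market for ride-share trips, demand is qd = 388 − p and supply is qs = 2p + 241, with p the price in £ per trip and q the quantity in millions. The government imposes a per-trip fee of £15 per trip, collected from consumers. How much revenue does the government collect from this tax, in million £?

Without the tax, 388 − p = 2p + 241 gives 3p = 147, so p* = £49 and q* = 339.
With the tax collected from consumers, demand (in seller-price terms) shifts: qd = 388 − (p + 15).
New equilibrium: consumers pay £59, producers receive £44, q = 329. (Wedge: pb − ps = 15.)
Revenue = t · Q = 15 · 329 = £4935.

Tax revenue = £4935 million.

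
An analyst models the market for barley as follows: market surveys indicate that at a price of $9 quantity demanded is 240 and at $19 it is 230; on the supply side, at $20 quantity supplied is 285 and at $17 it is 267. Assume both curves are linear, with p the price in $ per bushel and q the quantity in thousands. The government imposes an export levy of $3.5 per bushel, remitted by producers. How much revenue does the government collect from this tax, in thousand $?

Demand slope: (230 − 240)/(19 − 9) = -1, so qd = 249 − p.
Supply slope: (267 − 285)/(17 − 20) = 6, so qs = 6p + 165.
Without the tax, 249 − p = 6p + 165 gives 7p = 84, so p* = $12 and q* = 237.
With the tax collected from producers, supply shifts: qs = 6(p − 3.5) + 165.
New equilibrium: buyers pay $15, producers receive $11.5, q = 234. (Wedge: pb − ps = 3.5.)
Revenue = t · Q = 3.5 · 234 = $819.

Tax revenue = $819 thousand.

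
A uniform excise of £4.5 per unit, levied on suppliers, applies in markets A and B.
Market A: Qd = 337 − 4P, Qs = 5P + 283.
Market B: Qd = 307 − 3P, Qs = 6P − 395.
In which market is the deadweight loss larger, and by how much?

Market A: pre-tax P* = £6, Q* = 313; post-tax Q = 303; deadweight loss = £22.5.
Market B: pre-tax P* = £78, Q* = 73; post-tax Q = 64; deadweight loss = £20.25.
Difference: £22.5 vs £20.25 → market A is larger by £2.25.

Market A, by £2.25.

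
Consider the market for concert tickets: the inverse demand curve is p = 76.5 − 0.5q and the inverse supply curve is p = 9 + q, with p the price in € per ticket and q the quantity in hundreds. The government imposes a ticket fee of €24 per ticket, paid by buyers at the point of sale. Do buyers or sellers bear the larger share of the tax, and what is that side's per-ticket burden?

Sellers bear the larger share: €16 per ticket.

Rewrite in direct form: qd = 153 − 2p and qs = p − 9.
Without the tax, 153 − 2p = p − 9 gives 3p = 162, so p* = €54 and q* = 45.
With the tax collected from buyers, demand (in seller-price terms) shifts: qd = 153 − 2(p + 24).
Solving gives q = 29 with buyers paying €62 and sellers receiving €38 (the €24 wedge).
Per-ticket burden: buyers €8, sellers €16.
Sellers take the larger share because supply is less price-elastic here (demand slope 2 vs supply slope 1).
The less price-elastic side of the market bears the larger share of a per-unit tax.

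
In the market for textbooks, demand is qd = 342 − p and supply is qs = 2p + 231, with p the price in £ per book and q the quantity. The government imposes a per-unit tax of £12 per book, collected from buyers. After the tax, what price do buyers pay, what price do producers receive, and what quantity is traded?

Before the tax: set 342 − p = 2p + 231 → p* = £37, q* = 305.
With the tax collected from buyers, demand (in seller-price terms) shifts: qd = 342 − (p + 12).
New equilibrium: buyers pay £45, producers receive £33, q = 297. (Wedge: pb − ps = 12.)

Buyers pay £45; producers receive £33; quantity = 297.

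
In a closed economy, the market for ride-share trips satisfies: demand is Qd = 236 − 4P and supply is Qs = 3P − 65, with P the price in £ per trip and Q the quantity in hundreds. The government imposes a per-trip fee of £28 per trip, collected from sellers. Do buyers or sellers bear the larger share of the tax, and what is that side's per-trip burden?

Before the tax: set 236 − 4P = 3P − 65 → P* = £43, Q* = 64.
With the tax collected from sellers, supply shifts: Qs = 3(P − 28) − 65.
Solving gives Q = 16 with buyers paying £55 and sellers receiving £27 (the £28 wedge).
Per-trip burden: buyers £12, sellers £16.
Sellers take the larger share because supply is less price-elastic here (demand slope 4 vs supply slope 3).
The less price-elastic side of the market bears the larger share of a per-unit tax.

Sellers bear the larger share: £16 per trip.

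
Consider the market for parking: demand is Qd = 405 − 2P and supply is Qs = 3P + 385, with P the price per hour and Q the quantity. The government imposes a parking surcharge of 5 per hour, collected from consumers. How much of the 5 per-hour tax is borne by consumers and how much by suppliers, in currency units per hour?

Without the tax, 405 − 2P = 3P + 385 gives 5P = 20, so P* = 4 and Q* = 397.
With the tax collected from consumers, demand (in seller-price terms) shifts: Qd = 405 − 2(P + 5).
New equilibrium: consumers pay 7, suppliers receive 2, Q = 391. (Wedge: Pb − Ps = 5.)
Burden on consumers: 3; on suppliers: 2. (They sum to 5.)
The less price-elastic side of the market bears the larger share of a per-unit tax.

Consumers bear 3 per hour; suppliers bear 2 per hour.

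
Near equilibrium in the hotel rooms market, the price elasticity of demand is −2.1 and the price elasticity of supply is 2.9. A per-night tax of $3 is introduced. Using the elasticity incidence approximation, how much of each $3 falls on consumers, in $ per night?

Incidence ratio: consumers' share ≈ εs / (εs + |εd|) = 2.9 / (2.9 + 2.1) = 0.58.
So consumers bear ≈ 0.58 × $3 = $1.74; suppliers bear $1.26.

Consumers bear ≈ $1.74 per night.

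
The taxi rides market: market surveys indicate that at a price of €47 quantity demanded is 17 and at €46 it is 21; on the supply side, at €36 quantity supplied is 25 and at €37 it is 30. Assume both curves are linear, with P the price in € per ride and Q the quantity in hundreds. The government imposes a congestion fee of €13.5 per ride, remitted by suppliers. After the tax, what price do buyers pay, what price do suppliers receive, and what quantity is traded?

Buyers pay €47.5; suppliers receive €34; quantity = 15.

Demand slope: (21 − 17)/(46 − 47) = -4, so Qd = 205 − 4P.
Supply slope: (30 − 25)/(37 − 36) = 5, so Qs = 5P − 155.
Without the tax, 205 − 4P = 5P − 155 gives 9P = 360, so P* = €40 and Q* = 45.
With the tax collected from suppliers, supply shifts: Qs = 5(P − 13.5) − 155.
New equilibrium: buyers pay €47.5, suppliers receive €34, Q = 15. (Wedge: Pb − Ps = 13.5.)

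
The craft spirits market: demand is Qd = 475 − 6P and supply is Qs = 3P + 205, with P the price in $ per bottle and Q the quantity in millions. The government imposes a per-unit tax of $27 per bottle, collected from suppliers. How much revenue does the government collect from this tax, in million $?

Without the tax, 475 − 6P = 3P + 205 gives 9P = 270, so P* = $30 and Q* = 295.
With the tax collected from suppliers, supply shifts: Qs = 3(P − 27) + 205.
Solving gives Q = 241 with buyers paying $39 and suppliers receiving $12 (the $27 wedge).
Revenue = t · Q = 27 · 241 = $6507.

Tax revenue = $6507 million.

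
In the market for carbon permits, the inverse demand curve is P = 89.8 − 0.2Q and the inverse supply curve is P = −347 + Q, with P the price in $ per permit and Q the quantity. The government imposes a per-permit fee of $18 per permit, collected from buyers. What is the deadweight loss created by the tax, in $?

Deadweight loss = $135.

Inverting to Q(P) form: Qd = 449 − 5P; Qs = P + 347.
Without the tax, 449 − 5P = P + 347 gives 6P = 102, so P* = $17 and Q* = 364.
With the tax collected from buyers, demand (in seller-price terms) shifts: Qd = 449 − 5(P + 18).
Solving gives Q = 349 with buyers paying $20 and suppliers receiving $2 (the $18 wedge).
Quantity falls by |ΔQ| = |364 − 349| = 15.
DWL = ½ · t · |ΔQ| = ½ · 18 · 15 = $135.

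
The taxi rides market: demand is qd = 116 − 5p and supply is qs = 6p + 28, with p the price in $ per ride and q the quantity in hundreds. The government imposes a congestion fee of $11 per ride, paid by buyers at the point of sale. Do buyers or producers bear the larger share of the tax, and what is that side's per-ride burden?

Buyers bear the larger share: $6 per ride.

Before the tax: set 116 − 5p = 6p + 28 → p* = $8, q* = 76.
With the tax collected from buyers, demand (in seller-price terms) shifts: qd = 116 − 5(p + 11).
Solving gives q = 46 with buyers paying $14 and producers receiving $3 (the $11 wedge).
Per-ride burden: buyers $6, producers $5.
Buyers take the larger share because demand is less price-elastic here (demand slope 5 vs supply slope 6).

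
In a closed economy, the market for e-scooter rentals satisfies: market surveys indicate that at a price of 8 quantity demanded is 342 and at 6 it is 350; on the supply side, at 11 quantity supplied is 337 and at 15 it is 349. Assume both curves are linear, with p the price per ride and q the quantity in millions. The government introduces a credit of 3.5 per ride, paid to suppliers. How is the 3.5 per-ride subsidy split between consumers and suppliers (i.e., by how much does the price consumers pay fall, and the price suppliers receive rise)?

Consumers gain 1.5 per ride; suppliers gain 2 per ride.

Demand slope: (350 − 342)/(6 − 8) = -4, so qd = 374 − 4p.
Supply slope: (349 − 337)/(15 − 11) = 3, so qs = 3p + 304.
Without the subsidy, 374 − 4p = 3p + 304 gives 7p = 70, so p* = 10 and q* = 334.
With a per-unit subsidy paid to suppliers, each receives p + 3.5 per unit sold, so supply becomes qs = 3(p + 3.5) + 304.
New equilibrium: consumers pay 8.5, suppliers receive 12, q = 340. (Wedge: pb − ps = −3.5.)
Gain to consumers: 1.5; to suppliers: 2. (They sum to 3.5.)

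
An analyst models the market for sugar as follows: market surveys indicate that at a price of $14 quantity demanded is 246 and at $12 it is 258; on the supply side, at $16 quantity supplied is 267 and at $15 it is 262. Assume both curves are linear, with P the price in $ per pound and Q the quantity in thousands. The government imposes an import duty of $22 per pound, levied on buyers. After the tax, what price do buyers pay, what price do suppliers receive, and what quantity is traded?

Demand slope: (258 − 246)/(12 − 14) = -6, so Qd = 330 − 6P.
Supply slope: (262 − 267)/(15 − 16) = 5, so Qs = 5P + 187.
Before the tax: set 330 − 6P = 5P + 187 → P* = $13, Q* = 252.
With the tax collected from buyers, demand (in seller-price terms) shifts: Qd = 330 − 6(P + 22).
Solving gives Q = 192 with buyers paying $23 and suppliers receiving $1 (the $22 wedge).
The less price-elastic side of the market bears the larger share of a per-unit tax.

Buyers pay $23; suppliers receive $1; quantity = 192.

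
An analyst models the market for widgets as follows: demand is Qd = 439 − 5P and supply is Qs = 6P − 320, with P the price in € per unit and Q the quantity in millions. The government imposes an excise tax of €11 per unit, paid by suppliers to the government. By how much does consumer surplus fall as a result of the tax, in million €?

Consumer surplus falls by €474 million.

Without the tax, 439 − 5P = 6P − 320 gives 11P = 759, so P* = €69 and Q* = 94.
With the tax collected from suppliers, supply shifts: Qs = 6(P − 11) − 320.
New equilibrium: consumers pay €75, suppliers receive €64, Q = 64. (Wedge: Pb − Ps = 11.)
ΔCS is the trapezoid between Q = 64 and Q = 94 of height €6: ½ · (94 + 64) · 6 = €474.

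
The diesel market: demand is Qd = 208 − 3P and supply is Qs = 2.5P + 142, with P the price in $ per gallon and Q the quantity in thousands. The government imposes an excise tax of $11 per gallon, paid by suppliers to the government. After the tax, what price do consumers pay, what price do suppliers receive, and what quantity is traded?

Before the tax: set 208 − 3P = 2.5P + 142 → P* = $12, Q* = 172.
With the tax collected from suppliers, supply shifts: Qs = 2.5(P − 11) + 142.
New equilibrium: consumers pay $17, suppliers receive $6, Q = 157. (Wedge: Pb − Ps = 11.)

Consumers pay $17; suppliers receive $6; quantity = 157.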